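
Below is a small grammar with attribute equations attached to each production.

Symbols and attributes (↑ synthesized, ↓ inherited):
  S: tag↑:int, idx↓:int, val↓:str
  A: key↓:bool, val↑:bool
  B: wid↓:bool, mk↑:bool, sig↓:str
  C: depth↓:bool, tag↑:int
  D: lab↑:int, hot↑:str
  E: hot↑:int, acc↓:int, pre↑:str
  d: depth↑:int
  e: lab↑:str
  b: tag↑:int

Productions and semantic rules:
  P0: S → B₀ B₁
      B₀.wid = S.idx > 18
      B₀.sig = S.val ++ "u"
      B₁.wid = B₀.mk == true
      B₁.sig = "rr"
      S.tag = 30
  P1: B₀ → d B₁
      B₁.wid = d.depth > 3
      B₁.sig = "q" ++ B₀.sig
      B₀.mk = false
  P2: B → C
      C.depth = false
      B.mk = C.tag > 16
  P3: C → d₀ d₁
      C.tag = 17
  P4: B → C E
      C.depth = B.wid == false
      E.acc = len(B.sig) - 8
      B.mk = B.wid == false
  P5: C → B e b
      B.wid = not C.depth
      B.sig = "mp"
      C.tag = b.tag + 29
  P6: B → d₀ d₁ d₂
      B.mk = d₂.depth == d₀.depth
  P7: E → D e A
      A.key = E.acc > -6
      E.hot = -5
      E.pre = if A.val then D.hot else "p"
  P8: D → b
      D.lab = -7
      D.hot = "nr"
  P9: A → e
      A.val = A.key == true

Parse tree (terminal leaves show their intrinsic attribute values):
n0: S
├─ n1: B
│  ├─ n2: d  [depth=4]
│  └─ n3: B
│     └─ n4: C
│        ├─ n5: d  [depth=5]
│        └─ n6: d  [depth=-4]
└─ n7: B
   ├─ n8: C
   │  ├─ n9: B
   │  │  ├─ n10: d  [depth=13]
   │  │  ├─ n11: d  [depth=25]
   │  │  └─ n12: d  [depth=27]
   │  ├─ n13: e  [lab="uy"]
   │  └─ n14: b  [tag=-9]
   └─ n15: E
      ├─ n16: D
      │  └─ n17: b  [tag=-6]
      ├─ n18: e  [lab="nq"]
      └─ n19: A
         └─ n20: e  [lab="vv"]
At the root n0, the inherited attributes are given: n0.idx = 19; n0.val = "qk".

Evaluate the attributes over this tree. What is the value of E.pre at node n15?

"p"

1. n0.idx = 19  [given at root]
2. n0.val = "qk"  [given at root]
3. n1.wid = true  [S.idx > 18]
4. n1.sig = "qku"  [S.val ++ "u"]
5. n2.depth = 4  [terminal]
6. n3.wid = true  [d.depth > 3]
7. n3.sig = "qqku"  ["q" ++ B₀.sig]
8. n4.depth = false  [false]
9. n5.depth = 5  [terminal]
10. n6.depth = -4  [terminal]
11. n4.tag = 17  [17]
12. n3.mk = true  [C.tag > 16]
13. n1.mk = false  [false]
14. n7.wid = false  [B₀.mk == true]
15. n7.sig = "rr"  ["rr"]
16. n8.depth = true  [B.wid == false]
17. n9.wid = false  [not C.depth]
18. n9.sig = "mp"  ["mp"]
19. n10.depth = 13  [terminal]
20. n11.depth = 25  [terminal]
21. n12.depth = 27  [terminal]
22. n9.mk = false  [d₂.depth == d₀.depth]
23. n13.lab = "uy"  [terminal]
24. n14.tag = -9  [terminal]
25. n8.tag = 20  [b.tag + 29]
26. n15.acc = -6  [len(B.sig) - 8]
27. n17.tag = -6  [terminal]
28. n16.lab = -7  [-7]
29. n16.hot = "nr"  ["nr"]
30. n18.lab = "nq"  [terminal]
31. n19.key = false  [E.acc > -6]
32. n20.lab = "vv"  [terminal]
33. n19.val = false  [A.key == true]
34. n15.hot = -5  [-5]
35. n15.pre = "p"  [if A.val then D.hot else "p"]
36. n7.mk = true  [B.wid == false]
37. n0.tag = 30  [30]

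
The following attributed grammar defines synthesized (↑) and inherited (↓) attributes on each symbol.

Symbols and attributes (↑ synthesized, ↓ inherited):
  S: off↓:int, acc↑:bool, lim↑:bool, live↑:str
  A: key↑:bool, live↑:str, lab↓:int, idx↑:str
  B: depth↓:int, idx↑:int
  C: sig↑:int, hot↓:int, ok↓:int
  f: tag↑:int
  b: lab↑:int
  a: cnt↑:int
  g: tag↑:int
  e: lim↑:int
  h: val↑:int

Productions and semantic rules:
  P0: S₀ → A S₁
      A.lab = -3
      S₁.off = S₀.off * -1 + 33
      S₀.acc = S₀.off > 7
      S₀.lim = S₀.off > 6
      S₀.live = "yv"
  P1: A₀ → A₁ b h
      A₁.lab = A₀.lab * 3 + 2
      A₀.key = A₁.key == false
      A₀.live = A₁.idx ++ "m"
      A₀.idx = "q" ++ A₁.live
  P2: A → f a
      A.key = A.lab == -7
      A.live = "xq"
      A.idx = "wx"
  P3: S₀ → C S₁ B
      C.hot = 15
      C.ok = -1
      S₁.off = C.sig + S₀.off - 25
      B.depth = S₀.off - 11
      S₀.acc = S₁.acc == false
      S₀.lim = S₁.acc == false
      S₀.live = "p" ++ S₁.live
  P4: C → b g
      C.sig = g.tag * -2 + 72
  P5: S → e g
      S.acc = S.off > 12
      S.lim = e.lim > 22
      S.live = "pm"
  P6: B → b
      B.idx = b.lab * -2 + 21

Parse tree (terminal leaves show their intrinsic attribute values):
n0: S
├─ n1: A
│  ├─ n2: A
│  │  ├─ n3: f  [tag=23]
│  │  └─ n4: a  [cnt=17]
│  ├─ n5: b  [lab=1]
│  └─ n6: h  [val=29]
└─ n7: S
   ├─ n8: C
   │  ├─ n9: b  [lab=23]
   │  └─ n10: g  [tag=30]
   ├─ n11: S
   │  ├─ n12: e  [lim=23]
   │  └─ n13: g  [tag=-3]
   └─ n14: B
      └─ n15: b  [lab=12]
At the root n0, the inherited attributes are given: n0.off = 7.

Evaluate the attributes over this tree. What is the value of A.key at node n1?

1. n0.off = 7  [given at root]
2. n1.lab = -3  [-3]
3. n2.lab = -7  [A₀.lab * 3 + 2]
4. n3.tag = 23  [terminal]
5. n4.cnt = 17  [terminal]
6. n2.key = true  [A.lab == -7]
7. n2.live = "xq"  ["xq"]
8. n2.idx = "wx"  ["wx"]
9. n5.lab = 1  [terminal]
10. n6.val = 29  [terminal]
11. n1.key = false  [A₁.key == false]
12. n1.live = "wxm"  [A₁.idx ++ "m"]
13. n1.idx = "qxq"  ["q" ++ A₁.live]
14. n7.off = 26  [S₀.off * -1 + 33]
15. n8.hot = 15  [15]
16. n8.ok = -1  [-1]
17. n9.lab = 23  [terminal]
18. n10.tag = 30  [terminal]
19. n8.sig = 12  [g.tag * -2 + 72]
20. n11.off = 13  [C.sig + S₀.off - 25]
21. n12.lim = 23  [terminal]
22. n13.tag = -3  [terminal]
23. n11.acc = true  [S.off > 12]
24. n11.lim = true  [e.lim > 22]
25. n11.live = "pm"  ["pm"]
26. n14.depth = 15  [S₀.off - 11]
27. n15.lab = 12  [terminal]
28. n14.idx = -3  [b.lab * -2 + 21]
29. n7.acc = false  [S₁.acc == false]
30. n7.lim = false  [S₁.acc == false]
31. n7.live = "ppm"  ["p" ++ S₁.live]
32. n0.acc = false  [S₀.off > 7]
33. n0.lim = true  [S₀.off > 6]
34. n0.live = "yv"  ["yv"]

false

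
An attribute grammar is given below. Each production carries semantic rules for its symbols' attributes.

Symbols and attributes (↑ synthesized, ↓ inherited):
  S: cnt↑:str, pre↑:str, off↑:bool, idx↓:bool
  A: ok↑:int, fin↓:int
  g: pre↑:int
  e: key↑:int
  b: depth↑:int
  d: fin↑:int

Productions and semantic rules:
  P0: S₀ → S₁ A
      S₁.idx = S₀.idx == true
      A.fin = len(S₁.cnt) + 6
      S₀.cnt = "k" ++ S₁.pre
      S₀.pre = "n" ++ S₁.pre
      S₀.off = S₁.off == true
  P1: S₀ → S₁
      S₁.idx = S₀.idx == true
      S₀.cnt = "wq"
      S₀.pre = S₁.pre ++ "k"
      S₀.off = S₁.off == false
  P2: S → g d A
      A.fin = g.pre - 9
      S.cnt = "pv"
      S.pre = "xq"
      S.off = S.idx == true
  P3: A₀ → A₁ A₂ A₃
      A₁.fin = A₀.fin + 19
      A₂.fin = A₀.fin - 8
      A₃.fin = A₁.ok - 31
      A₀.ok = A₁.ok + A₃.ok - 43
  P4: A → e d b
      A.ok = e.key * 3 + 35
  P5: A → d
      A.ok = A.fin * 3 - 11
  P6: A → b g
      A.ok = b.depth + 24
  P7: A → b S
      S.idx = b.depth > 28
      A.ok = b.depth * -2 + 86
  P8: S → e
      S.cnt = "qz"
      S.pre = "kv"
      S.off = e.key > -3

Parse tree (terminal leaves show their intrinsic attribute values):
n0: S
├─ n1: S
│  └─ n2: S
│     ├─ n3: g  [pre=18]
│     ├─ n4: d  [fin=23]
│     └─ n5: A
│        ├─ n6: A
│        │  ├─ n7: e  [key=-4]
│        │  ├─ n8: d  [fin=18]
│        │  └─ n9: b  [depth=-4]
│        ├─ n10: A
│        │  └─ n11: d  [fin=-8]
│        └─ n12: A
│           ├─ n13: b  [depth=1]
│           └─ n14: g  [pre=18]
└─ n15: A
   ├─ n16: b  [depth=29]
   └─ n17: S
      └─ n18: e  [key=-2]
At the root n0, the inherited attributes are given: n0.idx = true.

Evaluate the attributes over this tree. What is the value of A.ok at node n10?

1. n0.idx = true  [given at root]
2. n1.idx = true  [S₀.idx == true]
3. n2.idx = true  [S₀.idx == true]
4. n3.pre = 18  [terminal]
5. n4.fin = 23  [terminal]
6. n5.fin = 9  [g.pre - 9]
7. n6.fin = 28  [A₀.fin + 19]
8. n7.key = -4  [terminal]
9. n8.fin = 18  [terminal]
10. n9.depth = -4  [terminal]
11. n6.ok = 23  [e.key * 3 + 35]
12. n10.fin = 1  [A₀.fin - 8]
13. n11.fin = -8  [terminal]
14. n10.ok = -8  [A.fin * 3 - 11]
15. n12.fin = -8  [A₁.ok - 31]
16. n13.depth = 1  [terminal]
17. n14.pre = 18  [terminal]
18. n12.ok = 25  [b.depth + 24]
19. n5.ok = 5  [A₁.ok + A₃.ok - 43]
20. n2.cnt = "pv"  ["pv"]
21. n2.pre = "xq"  ["xq"]
22. n2.off = true  [S.idx == true]
23. n1.cnt = "wq"  ["wq"]
24. n1.pre = "xqk"  [S₁.pre ++ "k"]
25. n1.off = false  [S₁.off == false]
26. n15.fin = 8  [len(S₁.cnt) + 6]
27. n16.depth = 29  [terminal]
28. n17.idx = true  [b.depth > 28]
29. n18.key = -2  [terminal]
30. n17.cnt = "qz"  ["qz"]
31. n17.pre = "kv"  ["kv"]
32. n17.off = true  [e.key > -3]
33. n15.ok = 28  [b.depth * -2 + 86]
34. n0.cnt = "kxqk"  ["k" ++ S₁.pre]
35. n0.pre = "nxqk"  ["n" ++ S₁.pre]
36. n0.off = false  [S₁.off == true]

-8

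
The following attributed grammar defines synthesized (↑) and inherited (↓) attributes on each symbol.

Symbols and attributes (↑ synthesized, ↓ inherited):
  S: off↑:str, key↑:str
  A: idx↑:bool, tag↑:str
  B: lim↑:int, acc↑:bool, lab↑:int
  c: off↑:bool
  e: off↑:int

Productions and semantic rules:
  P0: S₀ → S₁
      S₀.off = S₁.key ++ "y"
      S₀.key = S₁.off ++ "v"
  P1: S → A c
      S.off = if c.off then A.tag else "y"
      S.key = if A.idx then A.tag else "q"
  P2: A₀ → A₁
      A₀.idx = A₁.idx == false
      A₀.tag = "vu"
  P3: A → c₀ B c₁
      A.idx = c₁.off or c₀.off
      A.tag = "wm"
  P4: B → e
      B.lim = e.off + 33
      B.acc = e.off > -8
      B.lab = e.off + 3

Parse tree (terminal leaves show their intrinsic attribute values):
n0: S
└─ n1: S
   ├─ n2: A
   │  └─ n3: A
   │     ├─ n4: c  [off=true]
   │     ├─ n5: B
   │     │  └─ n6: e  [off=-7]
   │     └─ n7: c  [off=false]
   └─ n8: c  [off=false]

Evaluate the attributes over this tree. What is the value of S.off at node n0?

1. n4.off = true  [terminal]
2. n6.off = -7  [terminal]
3. n5.lim = 26  [e.off + 33]
4. n5.acc = true  [e.off > -8]
5. n5.lab = -4  [e.off + 3]
6. n7.off = false  [terminal]
7. n3.idx = true  [c₁.off or c₀.off]
8. n3.tag = "wm"  ["wm"]
9. n2.idx = false  [A₁.idx == false]
10. n2.tag = "vu"  ["vu"]
11. n8.off = false  [terminal]
12. n1.off = "y"  [if c.off then A.tag else "y"]
13. n1.key = "q"  [if A.idx then A.tag else "q"]
14. n0.off = "qy"  [S₁.key ++ "y"]
15. n0.key = "yv"  [S₁.off ++ "v"]

"qy"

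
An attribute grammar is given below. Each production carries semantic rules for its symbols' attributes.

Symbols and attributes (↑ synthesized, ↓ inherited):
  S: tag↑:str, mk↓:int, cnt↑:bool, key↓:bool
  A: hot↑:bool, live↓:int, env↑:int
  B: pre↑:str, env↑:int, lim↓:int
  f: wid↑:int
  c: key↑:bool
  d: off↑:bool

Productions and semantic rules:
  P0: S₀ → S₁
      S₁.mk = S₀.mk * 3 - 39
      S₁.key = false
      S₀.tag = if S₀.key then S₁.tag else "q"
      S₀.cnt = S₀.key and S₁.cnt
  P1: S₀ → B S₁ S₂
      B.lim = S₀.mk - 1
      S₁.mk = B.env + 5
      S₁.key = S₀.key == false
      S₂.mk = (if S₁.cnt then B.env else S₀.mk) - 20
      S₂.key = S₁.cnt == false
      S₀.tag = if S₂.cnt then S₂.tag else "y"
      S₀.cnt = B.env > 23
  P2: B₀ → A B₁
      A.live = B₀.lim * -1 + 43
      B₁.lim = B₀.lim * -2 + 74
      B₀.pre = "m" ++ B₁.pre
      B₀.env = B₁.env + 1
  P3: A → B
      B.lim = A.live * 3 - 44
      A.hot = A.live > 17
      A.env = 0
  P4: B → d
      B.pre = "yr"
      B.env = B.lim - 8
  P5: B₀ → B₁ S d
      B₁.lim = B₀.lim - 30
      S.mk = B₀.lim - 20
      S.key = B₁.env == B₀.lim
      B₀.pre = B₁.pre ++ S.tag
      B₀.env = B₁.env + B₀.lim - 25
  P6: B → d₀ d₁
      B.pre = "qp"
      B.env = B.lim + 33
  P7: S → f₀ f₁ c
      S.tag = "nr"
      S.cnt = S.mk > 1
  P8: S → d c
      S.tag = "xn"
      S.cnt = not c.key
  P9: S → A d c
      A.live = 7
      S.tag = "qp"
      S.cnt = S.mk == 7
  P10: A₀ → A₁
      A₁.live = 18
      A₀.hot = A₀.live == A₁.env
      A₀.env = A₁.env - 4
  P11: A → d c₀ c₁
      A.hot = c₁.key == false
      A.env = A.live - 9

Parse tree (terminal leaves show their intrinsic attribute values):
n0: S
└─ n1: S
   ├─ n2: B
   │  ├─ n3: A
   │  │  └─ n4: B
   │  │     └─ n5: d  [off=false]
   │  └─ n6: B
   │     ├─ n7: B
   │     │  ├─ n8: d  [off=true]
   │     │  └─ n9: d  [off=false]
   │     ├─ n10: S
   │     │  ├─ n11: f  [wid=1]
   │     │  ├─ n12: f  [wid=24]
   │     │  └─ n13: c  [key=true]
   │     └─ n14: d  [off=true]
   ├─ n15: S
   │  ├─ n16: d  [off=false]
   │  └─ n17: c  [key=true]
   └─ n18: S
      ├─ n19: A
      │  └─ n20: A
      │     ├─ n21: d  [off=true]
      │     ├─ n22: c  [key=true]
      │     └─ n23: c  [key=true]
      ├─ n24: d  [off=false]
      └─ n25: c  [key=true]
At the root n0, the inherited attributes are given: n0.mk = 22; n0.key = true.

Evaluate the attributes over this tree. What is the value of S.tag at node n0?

1. n0.mk = 22  [given at root]
2. n0.key = true  [given at root]
3. n1.mk = 27  [S₀.mk * 3 - 39]
4. n1.key = false  [false]
5. n2.lim = 26  [S₀.mk - 1]
6. n3.live = 17  [B₀.lim * -1 + 43]
7. n4.lim = 7  [A.live * 3 - 44]
8. n5.off = false  [terminal]
9. n4.pre = "yr"  ["yr"]
10. n4.env = -1  [B.lim - 8]
11. n3.hot = false  [A.live > 17]
12. n3.env = 0  [0]
13. n6.lim = 22  [B₀.lim * -2 + 74]
14. n7.lim = -8  [B₀.lim - 30]
15. n8.off = true  [terminal]
16. n9.off = false  [terminal]
17. n7.pre = "qp"  ["qp"]
18. n7.env = 25  [B.lim + 33]
19. n10.mk = 2  [B₀.lim - 20]
20. n10.key = false  [B₁.env == B₀.lim]
21. n11.wid = 1  [terminal]
22. n12.wid = 24  [terminal]
23. n13.key = true  [terminal]
24. n10.tag = "nr"  ["nr"]
25. n10.cnt = true  [S.mk > 1]
26. n14.off = true  [terminal]
27. n6.pre = "qpnr"  [B₁.pre ++ S.tag]
28. n6.env = 22  [B₁.env + B₀.lim - 25]
29. n2.pre = "mqpnr"  ["m" ++ B₁.pre]
30. n2.env = 23  [B₁.env + 1]
31. n15.mk = 28  [B.env + 5]
32. n15.key = true  [S₀.key == false]
33. n16.off = false  [terminal]
34. n17.key = true  [terminal]
35. n15.tag = "xn"  ["xn"]
36. n15.cnt = false  [not c.key]
37. n18.mk = 7  [(if S₁.cnt then B.env else S₀.mk) - 20]
38. n18.key = true  [S₁.cnt == false]
39. n19.live = 7  [7]
40. n20.live = 18  [18]
41. n21.off = true  [terminal]
42. n22.key = true  [terminal]
43. n23.key = true  [terminal]
44. n20.hot = false  [c₁.key == false]
45. n20.env = 9  [A.live - 9]
46. n19.hot = false  [A₀.live == A₁.env]
47. n19.env = 5  [A₁.env - 4]
48. n24.off = false  [terminal]
49. n25.key = true  [terminal]
50. n18.tag = "qp"  ["qp"]
51. n18.cnt = true  [S.mk == 7]
52. n1.tag = "qp"  [if S₂.cnt then S₂.tag else "y"]
53. n1.cnt = false  [B.env > 23]
54. n0.tag = "qp"  [if S₀.key then S₁.tag else "q"]
55. n0.cnt = false  [S₀.key and S₁.cnt]

"qp"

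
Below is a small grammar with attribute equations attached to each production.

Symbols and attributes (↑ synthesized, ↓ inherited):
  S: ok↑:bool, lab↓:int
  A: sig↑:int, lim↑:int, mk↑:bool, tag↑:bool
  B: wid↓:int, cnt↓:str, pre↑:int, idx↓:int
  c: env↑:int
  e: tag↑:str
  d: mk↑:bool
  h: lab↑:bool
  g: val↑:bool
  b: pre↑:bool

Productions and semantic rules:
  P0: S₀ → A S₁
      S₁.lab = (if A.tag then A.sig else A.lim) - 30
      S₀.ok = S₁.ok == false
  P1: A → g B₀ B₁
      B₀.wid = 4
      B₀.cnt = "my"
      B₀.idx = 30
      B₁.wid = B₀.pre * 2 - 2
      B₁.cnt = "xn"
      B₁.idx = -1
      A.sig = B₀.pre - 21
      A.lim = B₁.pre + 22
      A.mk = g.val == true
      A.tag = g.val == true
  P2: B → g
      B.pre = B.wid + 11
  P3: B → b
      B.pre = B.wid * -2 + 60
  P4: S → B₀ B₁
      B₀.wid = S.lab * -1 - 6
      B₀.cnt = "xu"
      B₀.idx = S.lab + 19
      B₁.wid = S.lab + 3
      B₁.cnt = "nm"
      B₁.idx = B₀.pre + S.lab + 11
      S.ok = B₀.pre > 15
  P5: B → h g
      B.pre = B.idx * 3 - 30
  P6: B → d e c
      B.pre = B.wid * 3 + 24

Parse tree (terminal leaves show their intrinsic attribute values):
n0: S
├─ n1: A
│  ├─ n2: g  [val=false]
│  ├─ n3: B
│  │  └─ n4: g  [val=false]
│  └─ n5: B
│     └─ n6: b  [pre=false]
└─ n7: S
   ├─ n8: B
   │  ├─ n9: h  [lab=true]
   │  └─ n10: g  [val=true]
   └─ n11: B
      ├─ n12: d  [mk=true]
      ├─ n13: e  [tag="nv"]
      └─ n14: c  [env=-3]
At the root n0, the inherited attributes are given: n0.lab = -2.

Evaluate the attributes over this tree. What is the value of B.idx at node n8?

15

1. n0.lab = -2  [given at root]
2. n2.val = false  [terminal]
3. n3.wid = 4  [4]
4. n3.cnt = "my"  ["my"]
5. n3.idx = 30  [30]
6. n4.val = false  [terminal]
7. n3.pre = 15  [B.wid + 11]
8. n5.wid = 28  [B₀.pre * 2 - 2]
9. n5.cnt = "xn"  ["xn"]
10. n5.idx = -1  [-1]
11. n6.pre = false  [terminal]
12. n5.pre = 4  [B.wid * -2 + 60]
13. n1.sig = -6  [B₀.pre - 21]
14. n1.lim = 26  [B₁.pre + 22]
15. n1.mk = false  [g.val == true]
16. n1.tag = false  [g.val == true]
17. n7.lab = -4  [(if A.tag then A.sig else A.lim) - 30]
18. n8.wid = -2  [S.lab * -1 - 6]
19. n8.cnt = "xu"  ["xu"]
20. n8.idx = 15  [S.lab + 19]
21. n9.lab = true  [terminal]
22. n10.val = true  [terminal]
23. n8.pre = 15  [B.idx * 3 - 30]
24. n11.wid = -1  [S.lab + 3]
25. n11.cnt = "nm"  ["nm"]
26. n11.idx = 22  [B₀.pre + S.lab + 11]
27. n12.mk = true  [terminal]
28. n13.tag = "nv"  [terminal]
29. n14.env = -3  [terminal]
30. n11.pre = 21  [B.wid * 3 + 24]
31. n7.ok = false  [B₀.pre > 15]
32. n0.ok = true  [S₁.ok == false]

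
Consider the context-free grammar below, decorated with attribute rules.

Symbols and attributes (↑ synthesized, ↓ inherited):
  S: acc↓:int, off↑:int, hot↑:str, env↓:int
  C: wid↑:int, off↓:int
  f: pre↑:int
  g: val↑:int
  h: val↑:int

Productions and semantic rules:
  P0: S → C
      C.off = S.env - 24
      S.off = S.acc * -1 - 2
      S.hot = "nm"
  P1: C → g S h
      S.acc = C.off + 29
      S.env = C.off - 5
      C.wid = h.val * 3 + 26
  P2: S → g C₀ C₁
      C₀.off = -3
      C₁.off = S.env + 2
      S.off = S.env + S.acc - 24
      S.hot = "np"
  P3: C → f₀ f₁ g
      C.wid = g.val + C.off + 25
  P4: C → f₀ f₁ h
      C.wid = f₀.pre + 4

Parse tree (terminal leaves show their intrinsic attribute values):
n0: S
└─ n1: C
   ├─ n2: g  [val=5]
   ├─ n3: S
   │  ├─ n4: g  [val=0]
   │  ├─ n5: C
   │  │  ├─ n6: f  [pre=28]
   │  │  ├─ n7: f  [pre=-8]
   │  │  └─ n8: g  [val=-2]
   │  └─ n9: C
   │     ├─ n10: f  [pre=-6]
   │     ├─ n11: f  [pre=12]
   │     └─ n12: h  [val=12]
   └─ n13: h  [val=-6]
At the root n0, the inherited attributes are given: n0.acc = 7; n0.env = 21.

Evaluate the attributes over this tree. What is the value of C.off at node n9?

1. n0.acc = 7  [given at root]
2. n0.env = 21  [given at root]
3. n1.off = -3  [S.env - 24]
4. n2.val = 5  [terminal]
5. n3.acc = 26  [C.off + 29]
6. n3.env = -8  [C.off - 5]
7. n4.val = 0  [terminal]
8. n5.off = -3  [-3]
9. n6.pre = 28  [terminal]
10. n7.pre = -8  [terminal]
11. n8.val = -2  [terminal]
12. n5.wid = 20  [g.val + C.off + 25]
13. n9.off = -6  [S.env + 2]
14. n10.pre = -6  [terminal]
15. n11.pre = 12  [terminal]
16. n12.val = 12  [terminal]
17. n9.wid = -2  [f₀.pre + 4]
18. n3.off = -6  [S.env + S.acc - 24]
19. n3.hot = "np"  ["np"]
20. n13.val = -6  [terminal]
21. n1.wid = 8  [h.val * 3 + 26]
22. n0.off = -9  [S.acc * -1 - 2]
23. n0.hot = "nm"  ["nm"]

-6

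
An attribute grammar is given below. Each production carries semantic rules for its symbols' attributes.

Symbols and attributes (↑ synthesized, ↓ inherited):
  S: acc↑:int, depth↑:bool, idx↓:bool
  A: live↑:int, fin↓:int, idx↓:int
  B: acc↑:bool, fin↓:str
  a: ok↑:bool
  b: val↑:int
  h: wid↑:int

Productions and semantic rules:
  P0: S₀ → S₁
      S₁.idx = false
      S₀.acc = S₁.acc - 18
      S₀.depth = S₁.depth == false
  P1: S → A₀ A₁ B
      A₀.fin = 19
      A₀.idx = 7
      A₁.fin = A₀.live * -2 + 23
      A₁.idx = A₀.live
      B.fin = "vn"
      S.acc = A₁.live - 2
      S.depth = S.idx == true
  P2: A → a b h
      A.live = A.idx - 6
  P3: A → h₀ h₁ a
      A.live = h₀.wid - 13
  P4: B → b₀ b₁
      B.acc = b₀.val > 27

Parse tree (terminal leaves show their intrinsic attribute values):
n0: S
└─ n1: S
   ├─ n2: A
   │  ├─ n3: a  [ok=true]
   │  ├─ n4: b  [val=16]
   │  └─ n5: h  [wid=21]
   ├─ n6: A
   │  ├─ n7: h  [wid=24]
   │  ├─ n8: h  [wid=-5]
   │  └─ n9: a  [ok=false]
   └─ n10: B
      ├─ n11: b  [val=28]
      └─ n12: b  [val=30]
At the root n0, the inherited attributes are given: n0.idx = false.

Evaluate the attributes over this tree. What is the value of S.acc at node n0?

1. n0.idx = false  [given at root]
2. n1.idx = false  [false]
3. n2.fin = 19  [19]
4. n2.idx = 7  [7]
5. n3.ok = true  [terminal]
6. n4.val = 16  [terminal]
7. n5.wid = 21  [terminal]
8. n2.live = 1  [A.idx - 6]
9. n6.fin = 21  [A₀.live * -2 + 23]
10. n6.idx = 1  [A₀.live]
11. n7.wid = 24  [terminal]
12. n8.wid = -5  [terminal]
13. n9.ok = false  [terminal]
14. n6.live = 11  [h₀.wid - 13]
15. n10.fin = "vn"  ["vn"]
16. n11.val = 28  [terminal]
17. n12.val = 30  [terminal]
18. n10.acc = true  [b₀.val > 27]
19. n1.acc = 9  [A₁.live - 2]
20. n1.depth = false  [S.idx == true]
21. n0.acc = -9  [S₁.acc - 18]
22. n0.depth = true  [S₁.depth == false]

-9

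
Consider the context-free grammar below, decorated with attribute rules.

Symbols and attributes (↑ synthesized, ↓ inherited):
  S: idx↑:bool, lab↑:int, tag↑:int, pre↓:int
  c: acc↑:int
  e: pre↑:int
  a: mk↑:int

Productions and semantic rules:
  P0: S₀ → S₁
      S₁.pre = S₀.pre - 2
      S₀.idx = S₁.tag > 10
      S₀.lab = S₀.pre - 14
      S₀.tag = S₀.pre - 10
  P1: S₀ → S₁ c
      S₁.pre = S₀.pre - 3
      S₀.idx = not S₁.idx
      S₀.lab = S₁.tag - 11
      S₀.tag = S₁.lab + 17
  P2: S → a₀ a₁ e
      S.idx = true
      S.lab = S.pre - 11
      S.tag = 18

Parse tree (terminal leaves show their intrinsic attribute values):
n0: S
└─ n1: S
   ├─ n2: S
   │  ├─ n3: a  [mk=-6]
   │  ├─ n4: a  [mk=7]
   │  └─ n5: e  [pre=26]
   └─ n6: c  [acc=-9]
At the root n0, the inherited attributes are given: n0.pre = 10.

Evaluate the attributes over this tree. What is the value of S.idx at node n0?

true

1. n0.pre = 10  [given at root]
2. n1.pre = 8  [S₀.pre - 2]
3. n2.pre = 5  [S₀.pre - 3]
4. n3.mk = -6  [terminal]
5. n4.mk = 7  [terminal]
6. n5.pre = 26  [terminal]
7. n2.idx = true  [true]
8. n2.lab = -6  [S.pre - 11]
9. n2.tag = 18  [18]
10. n6.acc = -9  [terminal]
11. n1.idx = false  [not S₁.idx]
12. n1.lab = 7  [S₁.tag - 11]
13. n1.tag = 11  [S₁.lab + 17]
14. n0.idx = true  [S₁.tag > 10]
15. n0.lab = -4  [S₀.pre - 14]
16. n0.tag = 0  [S₀.pre - 10]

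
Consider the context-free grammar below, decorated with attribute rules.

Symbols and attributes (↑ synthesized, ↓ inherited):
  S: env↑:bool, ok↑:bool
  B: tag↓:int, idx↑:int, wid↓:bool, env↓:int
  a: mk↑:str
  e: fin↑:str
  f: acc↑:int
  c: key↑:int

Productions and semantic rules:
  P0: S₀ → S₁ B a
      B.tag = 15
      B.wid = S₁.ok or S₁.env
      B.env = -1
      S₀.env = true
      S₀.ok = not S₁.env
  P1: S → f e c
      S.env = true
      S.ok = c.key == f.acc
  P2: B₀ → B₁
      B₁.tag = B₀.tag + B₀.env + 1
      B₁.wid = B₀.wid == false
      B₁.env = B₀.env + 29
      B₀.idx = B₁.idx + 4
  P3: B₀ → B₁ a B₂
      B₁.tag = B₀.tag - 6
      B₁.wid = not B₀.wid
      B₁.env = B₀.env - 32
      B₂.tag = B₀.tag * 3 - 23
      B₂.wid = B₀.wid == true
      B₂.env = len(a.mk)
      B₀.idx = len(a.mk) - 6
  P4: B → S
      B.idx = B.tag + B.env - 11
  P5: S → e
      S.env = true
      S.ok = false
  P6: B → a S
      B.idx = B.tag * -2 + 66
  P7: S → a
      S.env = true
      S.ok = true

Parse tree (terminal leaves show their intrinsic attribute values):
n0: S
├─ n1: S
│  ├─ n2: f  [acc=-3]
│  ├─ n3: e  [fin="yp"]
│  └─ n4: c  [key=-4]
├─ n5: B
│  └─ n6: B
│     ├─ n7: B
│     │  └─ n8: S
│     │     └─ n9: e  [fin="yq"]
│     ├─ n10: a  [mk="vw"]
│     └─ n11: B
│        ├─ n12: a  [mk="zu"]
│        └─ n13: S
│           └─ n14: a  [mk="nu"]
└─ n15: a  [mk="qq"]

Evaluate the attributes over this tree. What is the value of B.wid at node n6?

false

1. n2.acc = -3  [terminal]
2. n3.fin = "yp"  [terminal]
3. n4.key = -4  [terminal]
4. n1.env = true  [true]
5. n1.ok = false  [c.key == f.acc]
6. n5.tag = 15  [15]
7. n5.wid = true  [S₁.ok or S₁.env]
8. n5.env = -1  [-1]
9. n6.tag = 15  [B₀.tag + B₀.env + 1]
10. n6.wid = false  [B₀.wid == false]
11. n6.env = 28  [B₀.env + 29]
12. n7.tag = 9  [B₀.tag - 6]
13. n7.wid = true  [not B₀.wid]
14. n7.env = -4  [B₀.env - 32]
15. n9.fin = "yq"  [terminal]
16. n8.env = true  [true]
17. n8.ok = false  [false]
18. n7.idx = -6  [B.tag + B.env - 11]
19. n10.mk = "vw"  [terminal]
20. n11.tag = 22  [B₀.tag * 3 - 23]
21. n11.wid = false  [B₀.wid == true]
22. n11.env = 2  [len(a.mk)]
23. n12.mk = "zu"  [terminal]
24. n14.mk = "nu"  [terminal]
25. n13.env = true  [true]
26. n13.ok = true  [true]
27. n11.idx = 22  [B.tag * -2 + 66]
28. n6.idx = -4  [len(a.mk) - 6]
29. n5.idx = 0  [B₁.idx + 4]
30. n15.mk = "qq"  [terminal]
31. n0.env = true  [true]
32. n0.ok = false  [not S₁.env]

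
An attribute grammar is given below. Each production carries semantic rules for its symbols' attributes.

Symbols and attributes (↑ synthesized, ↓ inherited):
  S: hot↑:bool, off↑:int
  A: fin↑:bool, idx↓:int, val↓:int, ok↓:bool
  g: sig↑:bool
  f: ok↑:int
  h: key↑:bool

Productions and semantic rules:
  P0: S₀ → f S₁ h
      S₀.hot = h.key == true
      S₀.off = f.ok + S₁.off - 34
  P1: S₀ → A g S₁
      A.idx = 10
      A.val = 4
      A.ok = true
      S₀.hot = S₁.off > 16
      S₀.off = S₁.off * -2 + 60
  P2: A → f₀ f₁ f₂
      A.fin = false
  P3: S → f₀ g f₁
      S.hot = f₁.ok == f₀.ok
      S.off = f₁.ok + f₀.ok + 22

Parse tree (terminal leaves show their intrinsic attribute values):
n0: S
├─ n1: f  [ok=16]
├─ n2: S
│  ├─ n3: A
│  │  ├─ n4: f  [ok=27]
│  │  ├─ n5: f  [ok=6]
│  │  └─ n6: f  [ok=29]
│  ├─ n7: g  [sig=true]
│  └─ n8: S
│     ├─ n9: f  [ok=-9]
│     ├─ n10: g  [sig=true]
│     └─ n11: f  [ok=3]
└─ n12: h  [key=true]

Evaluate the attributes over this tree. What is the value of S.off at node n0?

1. n1.ok = 16  [terminal]
2. n3.idx = 10  [10]
3. n3.val = 4  [4]
4. n3.ok = true  [true]
5. n4.ok = 27  [terminal]
6. n5.ok = 6  [terminal]
7. n6.ok = 29  [terminal]
8. n3.fin = false  [false]
9. n7.sig = true  [terminal]
10. n9.ok = -9  [terminal]
11. n10.sig = true  [terminal]
12. n11.ok = 3  [terminal]
13. n8.hot = false  [f₁.ok == f₀.ok]
14. n8.off = 16  [f₁.ok + f₀.ok + 22]
15. n2.hot = false  [S₁.off > 16]
16. n2.off = 28  [S₁.off * -2 + 60]
17. n12.key = true  [terminal]
18. n0.hot = true  [h.key == true]
19. n0.off = 10  [f.ok + S₁.off - 34]

10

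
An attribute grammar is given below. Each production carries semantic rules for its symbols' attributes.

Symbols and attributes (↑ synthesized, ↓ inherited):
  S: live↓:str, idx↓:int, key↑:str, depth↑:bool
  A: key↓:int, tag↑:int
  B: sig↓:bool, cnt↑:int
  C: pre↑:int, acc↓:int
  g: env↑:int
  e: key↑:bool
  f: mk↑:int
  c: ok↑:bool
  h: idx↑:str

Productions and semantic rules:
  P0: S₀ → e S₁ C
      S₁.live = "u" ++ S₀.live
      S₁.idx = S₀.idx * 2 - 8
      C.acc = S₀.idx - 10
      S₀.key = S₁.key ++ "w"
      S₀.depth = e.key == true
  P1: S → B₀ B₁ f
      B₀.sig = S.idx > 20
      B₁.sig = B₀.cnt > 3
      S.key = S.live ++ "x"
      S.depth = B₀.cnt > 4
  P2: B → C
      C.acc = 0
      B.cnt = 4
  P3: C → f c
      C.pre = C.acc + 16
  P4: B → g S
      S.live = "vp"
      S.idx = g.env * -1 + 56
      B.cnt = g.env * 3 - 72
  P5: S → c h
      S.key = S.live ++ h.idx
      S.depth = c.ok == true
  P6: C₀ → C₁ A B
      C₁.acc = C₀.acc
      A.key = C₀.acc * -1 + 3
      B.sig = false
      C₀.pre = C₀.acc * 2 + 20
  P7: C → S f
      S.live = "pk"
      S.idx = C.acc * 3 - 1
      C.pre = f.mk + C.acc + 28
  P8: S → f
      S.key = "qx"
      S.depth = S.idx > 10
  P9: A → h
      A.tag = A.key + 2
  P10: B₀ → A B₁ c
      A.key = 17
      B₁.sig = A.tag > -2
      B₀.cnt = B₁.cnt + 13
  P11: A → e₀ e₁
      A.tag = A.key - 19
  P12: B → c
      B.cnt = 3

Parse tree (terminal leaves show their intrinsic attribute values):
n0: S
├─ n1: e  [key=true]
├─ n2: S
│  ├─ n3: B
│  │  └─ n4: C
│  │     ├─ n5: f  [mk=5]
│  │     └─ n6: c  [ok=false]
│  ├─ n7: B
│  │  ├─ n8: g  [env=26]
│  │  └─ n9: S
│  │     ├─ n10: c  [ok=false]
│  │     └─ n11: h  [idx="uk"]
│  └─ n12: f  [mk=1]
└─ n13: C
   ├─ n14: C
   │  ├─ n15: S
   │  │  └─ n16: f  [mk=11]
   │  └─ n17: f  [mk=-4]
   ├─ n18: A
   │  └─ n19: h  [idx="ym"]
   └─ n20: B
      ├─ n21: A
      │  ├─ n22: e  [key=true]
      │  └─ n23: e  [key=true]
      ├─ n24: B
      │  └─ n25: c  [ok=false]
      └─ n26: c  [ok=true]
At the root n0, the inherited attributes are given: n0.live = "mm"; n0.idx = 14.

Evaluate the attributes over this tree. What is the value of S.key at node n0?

1. n0.live = "mm"  [given at root]
2. n0.idx = 14  [given at root]
3. n1.key = true  [terminal]
4. n2.live = "umm"  ["u" ++ S₀.live]
5. n2.idx = 20  [S₀.idx * 2 - 8]
6. n3.sig = false  [S.idx > 20]
7. n4.acc = 0  [0]
8. n5.mk = 5  [terminal]
9. n6.ok = false  [terminal]
10. n4.pre = 16  [C.acc + 16]
11. n3.cnt = 4  [4]
12. n7.sig = true  [B₀.cnt > 3]
13. n8.env = 26  [terminal]
14. n9.live = "vp"  ["vp"]
15. n9.idx = 30  [g.env * -1 + 56]
16. n10.ok = false  [terminal]
17. n11.idx = "uk"  [terminal]
18. n9.key = "vpuk"  [S.live ++ h.idx]
19. n9.depth = false  [c.ok == true]
20. n7.cnt = 6  [g.env * 3 - 72]
21. n12.mk = 1  [terminal]
22. n2.key = "ummx"  [S.live ++ "x"]
23. n2.depth = false  [B₀.cnt > 4]
24. n13.acc = 4  [S₀.idx - 10]
25. n14.acc = 4  [C₀.acc]
26. n15.live = "pk"  ["pk"]
27. n15.idx = 11  [C.acc * 3 - 1]
28. n16.mk = 11  [terminal]
29. n15.key = "qx"  ["qx"]
30. n15.depth = true  [S.idx > 10]
31. n17.mk = -4  [terminal]
32. n14.pre = 28  [f.mk + C.acc + 28]
33. n18.key = -1  [C₀.acc * -1 + 3]
34. n19.idx = "ym"  [terminal]
35. n18.tag = 1  [A.key + 2]
36. n20.sig = false  [false]
37. n21.key = 17  [17]
38. n22.key = true  [terminal]
39. n23.key = true  [terminal]
40. n21.tag = -2  [A.key - 19]
41. n24.sig = false  [A.tag > -2]
42. n25.ok = false  [terminal]
43. n24.cnt = 3  [3]
44. n26.ok = true  [terminal]
45. n20.cnt = 16  [B₁.cnt + 13]
46. n13.pre = 28  [C₀.acc * 2 + 20]
47. n0.key = "ummxw"  [S₁.key ++ "w"]
48. n0.depth = true  [e.key == true]

"ummxw"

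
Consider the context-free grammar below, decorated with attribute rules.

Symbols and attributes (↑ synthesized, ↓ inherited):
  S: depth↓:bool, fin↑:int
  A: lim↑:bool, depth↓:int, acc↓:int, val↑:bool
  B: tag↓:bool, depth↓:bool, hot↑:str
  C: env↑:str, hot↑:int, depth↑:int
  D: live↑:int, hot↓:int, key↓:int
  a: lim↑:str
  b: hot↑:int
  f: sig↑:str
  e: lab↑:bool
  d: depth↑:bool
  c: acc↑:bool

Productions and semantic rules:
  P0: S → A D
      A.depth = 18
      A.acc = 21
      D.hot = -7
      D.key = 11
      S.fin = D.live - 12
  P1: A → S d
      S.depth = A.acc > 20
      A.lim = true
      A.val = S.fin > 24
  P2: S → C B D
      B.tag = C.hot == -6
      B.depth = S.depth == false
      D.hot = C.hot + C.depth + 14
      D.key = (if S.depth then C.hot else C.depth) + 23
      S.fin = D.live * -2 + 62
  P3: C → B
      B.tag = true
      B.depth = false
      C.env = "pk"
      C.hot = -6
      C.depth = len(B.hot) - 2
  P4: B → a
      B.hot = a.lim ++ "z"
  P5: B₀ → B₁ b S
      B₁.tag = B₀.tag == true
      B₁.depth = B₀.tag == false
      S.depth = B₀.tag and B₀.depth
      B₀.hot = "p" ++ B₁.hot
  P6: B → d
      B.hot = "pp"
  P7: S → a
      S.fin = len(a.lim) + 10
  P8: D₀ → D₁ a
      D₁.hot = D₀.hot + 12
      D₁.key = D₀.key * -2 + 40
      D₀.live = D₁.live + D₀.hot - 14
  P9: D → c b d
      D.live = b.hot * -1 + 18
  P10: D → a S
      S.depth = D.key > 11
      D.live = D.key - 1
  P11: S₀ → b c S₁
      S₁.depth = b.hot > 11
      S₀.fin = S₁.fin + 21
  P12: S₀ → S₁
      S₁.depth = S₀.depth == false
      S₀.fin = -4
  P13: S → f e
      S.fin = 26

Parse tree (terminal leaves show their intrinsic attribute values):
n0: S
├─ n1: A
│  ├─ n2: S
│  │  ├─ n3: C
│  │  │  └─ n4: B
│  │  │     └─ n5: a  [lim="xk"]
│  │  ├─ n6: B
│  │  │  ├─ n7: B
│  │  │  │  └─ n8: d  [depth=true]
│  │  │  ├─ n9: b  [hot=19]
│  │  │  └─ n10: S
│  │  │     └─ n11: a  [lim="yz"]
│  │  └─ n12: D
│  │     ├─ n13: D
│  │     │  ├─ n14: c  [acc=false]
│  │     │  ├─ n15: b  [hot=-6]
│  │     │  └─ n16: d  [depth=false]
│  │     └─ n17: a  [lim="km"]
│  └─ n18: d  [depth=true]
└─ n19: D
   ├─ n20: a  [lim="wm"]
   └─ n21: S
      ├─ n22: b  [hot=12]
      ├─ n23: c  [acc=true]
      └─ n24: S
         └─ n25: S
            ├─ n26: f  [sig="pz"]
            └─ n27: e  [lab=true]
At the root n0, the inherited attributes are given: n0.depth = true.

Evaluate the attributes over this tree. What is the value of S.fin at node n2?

24

1. n0.depth = true  [given at root]
2. n1.depth = 18  [18]
3. n1.acc = 21  [21]
4. n2.depth = true  [A.acc > 20]
5. n4.tag = true  [true]
6. n4.depth = false  [false]
7. n5.lim = "xk"  [terminal]
8. n4.hot = "xkz"  [a.lim ++ "z"]
9. n3.env = "pk"  ["pk"]
10. n3.hot = -6  [-6]
11. n3.depth = 1  [len(B.hot) - 2]
12. n6.tag = true  [C.hot == -6]
13. n6.depth = false  [S.depth == false]
14. n7.tag = true  [B₀.tag == true]
15. n7.depth = false  [B₀.tag == false]
16. n8.depth = true  [terminal]
17. n7.hot = "pp"  ["pp"]
18. n9.hot = 19  [terminal]
19. n10.depth = false  [B₀.tag and B₀.depth]
20. n11.lim = "yz"  [terminal]
21. n10.fin = 12  [len(a.lim) + 10]
22. n6.hot = "ppp"  ["p" ++ B₁.hot]
23. n12.hot = 9  [C.hot + C.depth + 14]
24. n12.key = 17  [(if S.depth then C.hot else C.depth) + 23]
25. n13.hot = 21  [D₀.hot + 12]
26. n13.key = 6  [D₀.key * -2 + 40]
27. n14.acc = false  [terminal]
28. n15.hot = -6  [terminal]
29. n16.depth = false  [terminal]
30. n13.live = 24  [b.hot * -1 + 18]
31. n17.lim = "km"  [terminal]
32. n12.live = 19  [D₁.live + D₀.hot - 14]
33. n2.fin = 24  [D.live * -2 + 62]
34. n18.depth = true  [terminal]
35. n1.lim = true  [true]
36. n1.val = false  [S.fin > 24]
37. n19.hot = -7  [-7]
38. n19.key = 11  [11]
39. n20.lim = "wm"  [terminal]
40. n21.depth = false  [D.key > 11]
41. n22.hot = 12  [terminal]
42. n23.acc = true  [terminal]
43. n24.depth = true  [b.hot > 11]
44. n25.depth = false  [S₀.depth == false]
45. n26.sig = "pz"  [terminal]
46. n27.lab = true  [terminal]
47. n25.fin = 26  [26]
48. n24.fin = -4  [-4]
49. n21.fin = 17  [S₁.fin + 21]
50. n19.live = 10  [D.key - 1]
51. n0.fin = -2  [D.live - 12]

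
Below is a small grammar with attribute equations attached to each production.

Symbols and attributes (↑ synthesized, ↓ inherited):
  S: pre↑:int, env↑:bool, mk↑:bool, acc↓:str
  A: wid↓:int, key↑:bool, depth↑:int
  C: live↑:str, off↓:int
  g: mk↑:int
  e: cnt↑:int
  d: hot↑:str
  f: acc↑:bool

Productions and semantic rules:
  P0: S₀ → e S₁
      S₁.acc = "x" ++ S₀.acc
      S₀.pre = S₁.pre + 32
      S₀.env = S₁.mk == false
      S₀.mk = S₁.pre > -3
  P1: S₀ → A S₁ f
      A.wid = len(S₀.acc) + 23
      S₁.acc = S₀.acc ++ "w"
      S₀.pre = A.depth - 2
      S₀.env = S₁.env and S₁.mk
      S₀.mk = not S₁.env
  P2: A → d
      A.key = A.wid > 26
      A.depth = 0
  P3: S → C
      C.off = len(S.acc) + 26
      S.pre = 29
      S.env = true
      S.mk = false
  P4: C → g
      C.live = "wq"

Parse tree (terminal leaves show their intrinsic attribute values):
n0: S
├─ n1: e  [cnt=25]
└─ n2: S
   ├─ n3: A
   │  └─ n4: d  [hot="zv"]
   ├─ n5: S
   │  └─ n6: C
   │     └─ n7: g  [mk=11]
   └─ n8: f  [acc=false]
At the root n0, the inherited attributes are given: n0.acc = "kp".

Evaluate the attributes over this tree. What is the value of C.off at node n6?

1. n0.acc = "kp"  [given at root]
2. n1.cnt = 25  [terminal]
3. n2.acc = "xkp"  ["x" ++ S₀.acc]
4. n3.wid = 26  [len(S₀.acc) + 23]
5. n4.hot = "zv"  [terminal]
6. n3.key = false  [A.wid > 26]
7. n3.depth = 0  [0]
8. n5.acc = "xkpw"  [S₀.acc ++ "w"]
9. n6.off = 30  [len(S.acc) + 26]
10. n7.mk = 11  [terminal]
11. n6.live = "wq"  ["wq"]
12. n5.pre = 29  [29]
13. n5.env = true  [true]
14. n5.mk = false  [false]
15. n8.acc = false  [terminal]
16. n2.pre = -2  [A.depth - 2]
17. n2.env = false  [S₁.env and S₁.mk]
18. n2.mk = false  [not S₁.env]
19. n0.pre = 30  [S₁.pre + 32]
20. n0.env = true  [S₁.mk == false]
21. n0.mk = true  [S₁.pre > -3]

30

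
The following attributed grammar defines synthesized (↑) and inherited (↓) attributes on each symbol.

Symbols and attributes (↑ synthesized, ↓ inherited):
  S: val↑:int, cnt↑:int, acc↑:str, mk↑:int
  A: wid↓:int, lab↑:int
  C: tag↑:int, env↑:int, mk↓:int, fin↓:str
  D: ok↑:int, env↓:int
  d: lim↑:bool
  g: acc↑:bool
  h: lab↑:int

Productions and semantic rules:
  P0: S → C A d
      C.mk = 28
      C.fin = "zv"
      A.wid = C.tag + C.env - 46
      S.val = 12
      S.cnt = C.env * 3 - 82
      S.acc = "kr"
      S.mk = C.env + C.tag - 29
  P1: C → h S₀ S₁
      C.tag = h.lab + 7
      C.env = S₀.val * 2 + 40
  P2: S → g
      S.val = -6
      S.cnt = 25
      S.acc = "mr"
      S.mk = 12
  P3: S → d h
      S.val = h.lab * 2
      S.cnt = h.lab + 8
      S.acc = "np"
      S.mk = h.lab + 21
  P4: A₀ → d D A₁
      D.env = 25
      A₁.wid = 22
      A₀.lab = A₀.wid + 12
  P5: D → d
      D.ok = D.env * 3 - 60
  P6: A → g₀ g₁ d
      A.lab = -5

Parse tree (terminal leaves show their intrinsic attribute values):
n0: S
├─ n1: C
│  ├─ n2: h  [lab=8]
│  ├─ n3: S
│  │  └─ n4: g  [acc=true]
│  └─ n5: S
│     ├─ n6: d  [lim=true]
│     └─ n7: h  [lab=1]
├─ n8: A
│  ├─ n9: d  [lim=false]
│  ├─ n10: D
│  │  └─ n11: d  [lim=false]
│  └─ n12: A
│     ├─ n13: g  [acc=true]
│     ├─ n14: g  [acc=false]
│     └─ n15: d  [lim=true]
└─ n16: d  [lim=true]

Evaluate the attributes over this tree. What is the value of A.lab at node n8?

9

1. n1.mk = 28  [28]
2. n1.fin = "zv"  ["zv"]
3. n2.lab = 8  [terminal]
4. n4.acc = true  [terminal]
5. n3.val = -6  [-6]
6. n3.cnt = 25  [25]
7. n3.acc = "mr"  ["mr"]
8. n3.mk = 12  [12]
9. n6.lim = true  [terminal]
10. n7.lab = 1  [terminal]
11. n5.val = 2  [h.lab * 2]
12. n5.cnt = 9  [h.lab + 8]
13. n5.acc = "np"  ["np"]
14. n5.mk = 22  [h.lab + 21]
15. n1.tag = 15  [h.lab + 7]
16. n1.env = 28  [S₀.val * 2 + 40]
17. n8.wid = -3  [C.tag + C.env - 46]
18. n9.lim = false  [terminal]
19. n10.env = 25  [25]
20. n11.lim = false  [terminal]
21. n10.ok = 15  [D.env * 3 - 60]
22. n12.wid = 22  [22]
23. n13.acc = true  [terminal]
24. n14.acc = false  [terminal]
25. n15.lim = true  [terminal]
26. n12.lab = -5  [-5]
27. n8.lab = 9  [A₀.wid + 12]
28. n16.lim = true  [terminal]
29. n0.val = 12  [12]
30. n0.cnt = 2  [C.env * 3 - 82]
31. n0.acc = "kr"  ["kr"]
32. n0.mk = 14  [C.env + C.tag - 29]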